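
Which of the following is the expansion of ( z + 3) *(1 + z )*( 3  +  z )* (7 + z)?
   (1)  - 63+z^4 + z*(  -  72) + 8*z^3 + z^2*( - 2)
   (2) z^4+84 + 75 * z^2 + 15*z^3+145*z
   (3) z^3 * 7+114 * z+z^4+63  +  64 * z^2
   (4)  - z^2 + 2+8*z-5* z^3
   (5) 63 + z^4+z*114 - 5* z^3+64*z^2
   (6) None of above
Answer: 6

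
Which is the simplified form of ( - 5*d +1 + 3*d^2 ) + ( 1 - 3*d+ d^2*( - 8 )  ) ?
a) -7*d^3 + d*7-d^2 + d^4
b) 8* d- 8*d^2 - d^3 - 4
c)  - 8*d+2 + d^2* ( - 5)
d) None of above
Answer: c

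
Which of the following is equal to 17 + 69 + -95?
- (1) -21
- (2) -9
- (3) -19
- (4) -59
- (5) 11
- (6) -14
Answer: 2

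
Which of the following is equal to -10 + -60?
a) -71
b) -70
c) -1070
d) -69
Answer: b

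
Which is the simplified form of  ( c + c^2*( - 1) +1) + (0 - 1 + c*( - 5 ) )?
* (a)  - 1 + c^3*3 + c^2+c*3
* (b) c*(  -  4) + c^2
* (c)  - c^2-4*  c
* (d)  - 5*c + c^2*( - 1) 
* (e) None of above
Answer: c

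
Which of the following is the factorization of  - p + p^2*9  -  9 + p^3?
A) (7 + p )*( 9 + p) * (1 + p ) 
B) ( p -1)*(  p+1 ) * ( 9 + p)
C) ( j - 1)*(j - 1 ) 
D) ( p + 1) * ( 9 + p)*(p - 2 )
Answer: B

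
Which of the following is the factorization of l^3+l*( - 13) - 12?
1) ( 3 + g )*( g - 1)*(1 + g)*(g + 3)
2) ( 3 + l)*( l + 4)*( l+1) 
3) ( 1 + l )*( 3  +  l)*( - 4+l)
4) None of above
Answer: 3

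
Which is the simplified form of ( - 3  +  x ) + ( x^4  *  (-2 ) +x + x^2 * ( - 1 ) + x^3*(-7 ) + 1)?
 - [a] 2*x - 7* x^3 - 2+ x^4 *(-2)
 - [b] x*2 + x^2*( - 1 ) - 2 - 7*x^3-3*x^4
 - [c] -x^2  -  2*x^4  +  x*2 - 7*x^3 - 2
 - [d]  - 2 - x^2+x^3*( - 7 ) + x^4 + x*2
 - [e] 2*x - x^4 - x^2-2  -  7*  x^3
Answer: c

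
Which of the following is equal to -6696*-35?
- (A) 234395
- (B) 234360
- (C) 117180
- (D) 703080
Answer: B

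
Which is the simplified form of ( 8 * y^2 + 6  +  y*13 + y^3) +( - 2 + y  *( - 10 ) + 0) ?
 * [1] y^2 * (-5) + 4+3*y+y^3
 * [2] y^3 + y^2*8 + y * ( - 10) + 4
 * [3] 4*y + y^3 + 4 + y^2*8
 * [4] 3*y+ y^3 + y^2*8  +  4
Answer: 4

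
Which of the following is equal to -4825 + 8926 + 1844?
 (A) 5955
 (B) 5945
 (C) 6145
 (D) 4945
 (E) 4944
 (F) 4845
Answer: B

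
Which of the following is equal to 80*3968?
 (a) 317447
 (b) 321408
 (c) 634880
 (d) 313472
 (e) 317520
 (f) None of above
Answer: f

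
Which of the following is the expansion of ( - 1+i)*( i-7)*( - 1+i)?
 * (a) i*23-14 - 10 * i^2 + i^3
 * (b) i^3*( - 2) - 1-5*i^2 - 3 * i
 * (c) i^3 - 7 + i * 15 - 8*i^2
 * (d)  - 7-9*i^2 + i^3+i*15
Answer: d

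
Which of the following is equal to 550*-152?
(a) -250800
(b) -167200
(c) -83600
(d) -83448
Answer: c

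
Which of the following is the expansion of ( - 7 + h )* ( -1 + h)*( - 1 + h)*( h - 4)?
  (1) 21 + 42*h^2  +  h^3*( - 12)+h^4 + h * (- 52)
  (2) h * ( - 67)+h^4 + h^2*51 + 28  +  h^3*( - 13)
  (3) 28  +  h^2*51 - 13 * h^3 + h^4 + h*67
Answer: 2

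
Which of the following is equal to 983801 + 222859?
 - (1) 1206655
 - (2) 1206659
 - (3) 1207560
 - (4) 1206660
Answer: 4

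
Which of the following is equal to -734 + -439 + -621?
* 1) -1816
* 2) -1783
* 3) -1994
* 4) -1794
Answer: 4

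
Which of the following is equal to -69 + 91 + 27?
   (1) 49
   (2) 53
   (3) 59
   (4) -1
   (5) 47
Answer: 1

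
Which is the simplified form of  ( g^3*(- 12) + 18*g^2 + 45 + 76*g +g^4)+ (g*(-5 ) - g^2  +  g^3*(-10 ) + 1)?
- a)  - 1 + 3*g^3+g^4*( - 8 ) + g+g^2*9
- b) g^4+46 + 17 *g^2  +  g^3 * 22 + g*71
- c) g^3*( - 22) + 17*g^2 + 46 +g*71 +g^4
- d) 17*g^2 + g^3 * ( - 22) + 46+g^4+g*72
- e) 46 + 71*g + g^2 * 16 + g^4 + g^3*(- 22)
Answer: c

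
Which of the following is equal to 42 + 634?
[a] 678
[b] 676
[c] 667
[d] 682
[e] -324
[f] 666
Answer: b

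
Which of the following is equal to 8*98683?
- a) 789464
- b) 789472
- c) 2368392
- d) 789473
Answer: a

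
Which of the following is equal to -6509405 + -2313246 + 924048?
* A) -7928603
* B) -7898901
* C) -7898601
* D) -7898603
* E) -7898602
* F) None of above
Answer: D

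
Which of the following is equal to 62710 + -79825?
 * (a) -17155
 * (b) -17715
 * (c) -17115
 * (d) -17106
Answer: c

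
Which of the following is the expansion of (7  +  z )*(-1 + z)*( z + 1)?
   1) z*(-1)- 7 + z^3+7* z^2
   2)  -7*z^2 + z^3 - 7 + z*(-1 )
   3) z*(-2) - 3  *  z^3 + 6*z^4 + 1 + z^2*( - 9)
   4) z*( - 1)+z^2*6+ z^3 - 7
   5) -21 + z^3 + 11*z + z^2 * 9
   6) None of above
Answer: 1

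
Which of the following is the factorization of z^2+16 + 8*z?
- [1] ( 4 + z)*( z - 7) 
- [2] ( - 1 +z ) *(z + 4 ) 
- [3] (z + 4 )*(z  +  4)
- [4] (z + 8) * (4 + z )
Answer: 3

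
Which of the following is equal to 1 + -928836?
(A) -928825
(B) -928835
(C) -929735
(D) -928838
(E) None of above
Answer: B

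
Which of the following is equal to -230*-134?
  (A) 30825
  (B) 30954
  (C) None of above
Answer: C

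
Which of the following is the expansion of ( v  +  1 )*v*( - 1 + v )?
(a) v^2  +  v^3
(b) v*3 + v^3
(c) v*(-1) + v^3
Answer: c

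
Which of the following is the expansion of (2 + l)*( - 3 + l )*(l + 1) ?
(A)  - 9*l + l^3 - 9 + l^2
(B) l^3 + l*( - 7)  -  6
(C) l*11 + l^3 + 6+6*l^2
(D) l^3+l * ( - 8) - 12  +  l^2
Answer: B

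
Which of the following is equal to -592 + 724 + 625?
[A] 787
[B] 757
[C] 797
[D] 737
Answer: B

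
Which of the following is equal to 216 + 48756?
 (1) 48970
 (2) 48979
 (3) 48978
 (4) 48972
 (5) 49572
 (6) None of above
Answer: 4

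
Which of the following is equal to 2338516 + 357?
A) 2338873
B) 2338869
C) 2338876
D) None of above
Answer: A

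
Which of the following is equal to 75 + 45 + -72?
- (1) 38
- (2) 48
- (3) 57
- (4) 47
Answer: 2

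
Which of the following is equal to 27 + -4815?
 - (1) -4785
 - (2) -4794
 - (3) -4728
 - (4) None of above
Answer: 4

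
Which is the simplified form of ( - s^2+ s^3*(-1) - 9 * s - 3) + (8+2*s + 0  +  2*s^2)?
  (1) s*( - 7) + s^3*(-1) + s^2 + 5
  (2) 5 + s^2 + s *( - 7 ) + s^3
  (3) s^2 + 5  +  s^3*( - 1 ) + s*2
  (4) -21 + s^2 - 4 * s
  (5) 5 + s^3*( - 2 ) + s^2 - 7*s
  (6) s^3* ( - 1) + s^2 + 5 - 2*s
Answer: 1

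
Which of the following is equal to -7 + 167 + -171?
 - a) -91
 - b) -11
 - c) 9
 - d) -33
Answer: b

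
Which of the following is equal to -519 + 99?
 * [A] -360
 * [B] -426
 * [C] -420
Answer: C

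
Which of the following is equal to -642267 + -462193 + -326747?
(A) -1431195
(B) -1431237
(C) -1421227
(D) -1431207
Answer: D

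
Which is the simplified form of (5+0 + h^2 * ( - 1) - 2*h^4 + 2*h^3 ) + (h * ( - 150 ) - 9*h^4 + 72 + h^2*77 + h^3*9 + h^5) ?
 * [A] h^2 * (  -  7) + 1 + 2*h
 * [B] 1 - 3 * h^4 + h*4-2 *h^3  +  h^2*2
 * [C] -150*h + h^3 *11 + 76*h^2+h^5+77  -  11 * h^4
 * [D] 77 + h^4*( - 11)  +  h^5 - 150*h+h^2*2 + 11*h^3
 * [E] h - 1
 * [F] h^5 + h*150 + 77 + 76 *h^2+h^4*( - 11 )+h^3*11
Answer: C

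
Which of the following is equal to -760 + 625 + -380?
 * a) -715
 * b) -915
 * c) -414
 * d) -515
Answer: d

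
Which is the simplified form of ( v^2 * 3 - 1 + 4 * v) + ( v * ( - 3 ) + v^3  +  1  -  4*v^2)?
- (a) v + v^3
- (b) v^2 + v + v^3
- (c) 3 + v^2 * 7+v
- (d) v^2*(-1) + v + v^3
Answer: d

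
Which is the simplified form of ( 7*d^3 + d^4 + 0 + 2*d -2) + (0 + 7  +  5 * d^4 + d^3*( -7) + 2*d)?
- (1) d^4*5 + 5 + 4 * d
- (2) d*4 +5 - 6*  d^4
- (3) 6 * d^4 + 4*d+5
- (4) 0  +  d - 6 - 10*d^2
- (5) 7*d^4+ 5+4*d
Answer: 3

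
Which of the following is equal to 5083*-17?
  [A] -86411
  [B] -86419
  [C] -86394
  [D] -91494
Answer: A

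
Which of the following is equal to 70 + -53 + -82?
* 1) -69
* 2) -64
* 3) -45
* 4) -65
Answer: 4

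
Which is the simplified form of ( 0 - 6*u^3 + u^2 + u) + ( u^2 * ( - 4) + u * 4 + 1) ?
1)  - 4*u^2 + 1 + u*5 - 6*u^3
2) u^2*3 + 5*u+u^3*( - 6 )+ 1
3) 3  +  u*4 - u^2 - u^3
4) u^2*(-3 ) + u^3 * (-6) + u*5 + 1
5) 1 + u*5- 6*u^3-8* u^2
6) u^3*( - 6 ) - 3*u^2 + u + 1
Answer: 4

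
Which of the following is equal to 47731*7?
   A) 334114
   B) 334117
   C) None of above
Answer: B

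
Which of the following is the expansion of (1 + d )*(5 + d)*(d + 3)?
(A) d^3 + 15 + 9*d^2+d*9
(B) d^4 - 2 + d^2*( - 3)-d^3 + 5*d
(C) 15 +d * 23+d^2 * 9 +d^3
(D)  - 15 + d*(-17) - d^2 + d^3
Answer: C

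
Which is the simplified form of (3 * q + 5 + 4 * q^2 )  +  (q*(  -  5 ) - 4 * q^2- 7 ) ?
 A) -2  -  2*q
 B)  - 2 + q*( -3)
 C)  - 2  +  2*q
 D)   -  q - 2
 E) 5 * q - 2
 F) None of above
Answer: A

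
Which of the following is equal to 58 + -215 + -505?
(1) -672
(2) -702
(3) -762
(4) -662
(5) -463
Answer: 4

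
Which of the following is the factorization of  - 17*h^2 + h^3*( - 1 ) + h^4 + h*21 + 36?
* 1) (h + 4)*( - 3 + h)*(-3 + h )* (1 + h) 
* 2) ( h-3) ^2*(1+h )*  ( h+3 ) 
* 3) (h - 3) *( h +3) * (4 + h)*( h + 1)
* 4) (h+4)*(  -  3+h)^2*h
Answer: 1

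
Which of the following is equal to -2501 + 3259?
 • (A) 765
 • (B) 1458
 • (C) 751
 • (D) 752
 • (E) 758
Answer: E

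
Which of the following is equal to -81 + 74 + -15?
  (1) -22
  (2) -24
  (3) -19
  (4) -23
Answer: 1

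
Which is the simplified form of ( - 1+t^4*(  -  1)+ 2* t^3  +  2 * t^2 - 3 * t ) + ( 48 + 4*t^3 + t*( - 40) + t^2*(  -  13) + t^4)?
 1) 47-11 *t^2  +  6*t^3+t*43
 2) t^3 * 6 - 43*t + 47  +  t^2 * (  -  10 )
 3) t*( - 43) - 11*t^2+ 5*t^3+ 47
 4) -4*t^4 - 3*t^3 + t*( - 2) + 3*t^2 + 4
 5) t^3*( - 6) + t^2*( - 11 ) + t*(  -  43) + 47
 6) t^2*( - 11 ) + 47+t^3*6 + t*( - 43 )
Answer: 6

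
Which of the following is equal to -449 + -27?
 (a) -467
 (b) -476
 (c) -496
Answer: b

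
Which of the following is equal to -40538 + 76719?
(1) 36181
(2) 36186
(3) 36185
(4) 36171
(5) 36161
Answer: 1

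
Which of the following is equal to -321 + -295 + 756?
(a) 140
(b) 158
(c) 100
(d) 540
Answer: a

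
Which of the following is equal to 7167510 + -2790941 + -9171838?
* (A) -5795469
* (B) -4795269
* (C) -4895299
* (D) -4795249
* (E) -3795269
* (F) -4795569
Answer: B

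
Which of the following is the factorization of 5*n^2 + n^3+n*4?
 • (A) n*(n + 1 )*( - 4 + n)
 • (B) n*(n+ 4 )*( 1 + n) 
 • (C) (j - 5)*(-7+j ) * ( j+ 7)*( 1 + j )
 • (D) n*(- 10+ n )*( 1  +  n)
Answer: B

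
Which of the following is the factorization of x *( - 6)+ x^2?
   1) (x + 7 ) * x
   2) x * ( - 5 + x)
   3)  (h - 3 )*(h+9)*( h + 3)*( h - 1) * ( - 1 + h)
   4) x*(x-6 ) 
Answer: 4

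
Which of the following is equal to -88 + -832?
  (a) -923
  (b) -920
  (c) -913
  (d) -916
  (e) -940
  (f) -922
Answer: b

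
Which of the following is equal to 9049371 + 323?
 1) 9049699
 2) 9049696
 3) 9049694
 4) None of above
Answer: 3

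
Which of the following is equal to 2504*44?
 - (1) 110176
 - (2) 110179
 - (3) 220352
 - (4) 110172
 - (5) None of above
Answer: 1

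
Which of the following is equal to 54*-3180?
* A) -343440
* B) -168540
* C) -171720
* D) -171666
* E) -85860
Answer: C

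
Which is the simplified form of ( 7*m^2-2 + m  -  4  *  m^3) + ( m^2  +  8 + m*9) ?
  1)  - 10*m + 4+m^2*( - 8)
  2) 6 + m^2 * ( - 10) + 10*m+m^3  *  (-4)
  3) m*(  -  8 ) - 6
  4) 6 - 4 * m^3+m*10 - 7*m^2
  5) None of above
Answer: 5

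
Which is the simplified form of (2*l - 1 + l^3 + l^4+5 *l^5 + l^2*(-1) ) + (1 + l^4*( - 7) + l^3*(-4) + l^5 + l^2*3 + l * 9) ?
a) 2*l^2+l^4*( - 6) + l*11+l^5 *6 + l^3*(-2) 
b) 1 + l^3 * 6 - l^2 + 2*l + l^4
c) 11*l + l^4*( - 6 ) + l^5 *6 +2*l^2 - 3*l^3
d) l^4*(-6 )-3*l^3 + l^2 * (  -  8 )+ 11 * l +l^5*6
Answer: c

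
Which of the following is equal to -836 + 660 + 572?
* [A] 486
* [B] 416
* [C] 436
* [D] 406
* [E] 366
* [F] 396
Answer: F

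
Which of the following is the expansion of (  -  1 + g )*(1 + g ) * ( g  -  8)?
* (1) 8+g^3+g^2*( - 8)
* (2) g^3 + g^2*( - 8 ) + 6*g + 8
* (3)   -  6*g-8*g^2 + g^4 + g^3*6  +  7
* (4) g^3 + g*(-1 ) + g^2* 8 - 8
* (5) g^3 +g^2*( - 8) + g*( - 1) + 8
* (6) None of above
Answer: 5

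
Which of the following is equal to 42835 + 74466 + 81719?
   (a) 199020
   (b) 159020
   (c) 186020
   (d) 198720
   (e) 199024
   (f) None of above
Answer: a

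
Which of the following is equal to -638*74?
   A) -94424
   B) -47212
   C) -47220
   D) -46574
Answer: B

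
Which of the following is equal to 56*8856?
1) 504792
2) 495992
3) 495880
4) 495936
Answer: 4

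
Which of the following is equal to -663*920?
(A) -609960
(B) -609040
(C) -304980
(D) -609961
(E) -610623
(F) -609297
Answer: A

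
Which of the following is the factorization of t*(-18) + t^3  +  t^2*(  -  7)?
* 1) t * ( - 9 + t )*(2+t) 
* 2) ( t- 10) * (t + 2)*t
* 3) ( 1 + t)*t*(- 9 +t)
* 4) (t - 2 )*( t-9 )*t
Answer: 1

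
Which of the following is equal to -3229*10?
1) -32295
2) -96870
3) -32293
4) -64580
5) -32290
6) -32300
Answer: 5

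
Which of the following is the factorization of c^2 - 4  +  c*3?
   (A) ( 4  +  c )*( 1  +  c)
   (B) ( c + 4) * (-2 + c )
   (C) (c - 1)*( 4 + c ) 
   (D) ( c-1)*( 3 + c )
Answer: C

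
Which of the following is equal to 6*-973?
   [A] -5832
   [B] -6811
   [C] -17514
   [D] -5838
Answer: D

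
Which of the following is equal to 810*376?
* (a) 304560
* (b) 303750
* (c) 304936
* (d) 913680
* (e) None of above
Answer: a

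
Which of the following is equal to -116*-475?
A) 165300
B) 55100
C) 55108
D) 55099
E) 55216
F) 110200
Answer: B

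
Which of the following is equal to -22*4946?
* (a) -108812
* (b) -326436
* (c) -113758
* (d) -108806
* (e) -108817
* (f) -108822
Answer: a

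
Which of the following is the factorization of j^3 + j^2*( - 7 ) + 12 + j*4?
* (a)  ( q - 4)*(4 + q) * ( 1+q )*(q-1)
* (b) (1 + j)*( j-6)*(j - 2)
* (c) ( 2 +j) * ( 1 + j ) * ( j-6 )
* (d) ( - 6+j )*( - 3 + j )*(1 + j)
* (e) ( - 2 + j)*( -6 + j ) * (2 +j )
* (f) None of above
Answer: b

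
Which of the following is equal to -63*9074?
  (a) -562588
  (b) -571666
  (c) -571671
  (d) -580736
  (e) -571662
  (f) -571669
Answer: e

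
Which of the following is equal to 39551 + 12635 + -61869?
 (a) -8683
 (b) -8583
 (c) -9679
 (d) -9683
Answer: d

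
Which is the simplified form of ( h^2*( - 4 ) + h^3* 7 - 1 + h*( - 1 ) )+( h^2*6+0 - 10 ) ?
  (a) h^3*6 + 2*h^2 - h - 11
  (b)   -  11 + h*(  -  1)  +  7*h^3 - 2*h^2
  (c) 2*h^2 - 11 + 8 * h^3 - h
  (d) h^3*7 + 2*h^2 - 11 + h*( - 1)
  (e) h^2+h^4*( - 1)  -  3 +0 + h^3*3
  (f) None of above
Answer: d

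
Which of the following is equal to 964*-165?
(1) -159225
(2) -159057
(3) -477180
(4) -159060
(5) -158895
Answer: 4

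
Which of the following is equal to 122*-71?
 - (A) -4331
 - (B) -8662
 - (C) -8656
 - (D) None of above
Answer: B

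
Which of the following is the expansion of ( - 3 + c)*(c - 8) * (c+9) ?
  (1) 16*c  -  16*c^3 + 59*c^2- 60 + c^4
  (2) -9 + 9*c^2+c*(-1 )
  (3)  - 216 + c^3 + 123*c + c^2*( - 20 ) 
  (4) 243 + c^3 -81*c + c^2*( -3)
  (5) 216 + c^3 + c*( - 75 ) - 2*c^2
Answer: 5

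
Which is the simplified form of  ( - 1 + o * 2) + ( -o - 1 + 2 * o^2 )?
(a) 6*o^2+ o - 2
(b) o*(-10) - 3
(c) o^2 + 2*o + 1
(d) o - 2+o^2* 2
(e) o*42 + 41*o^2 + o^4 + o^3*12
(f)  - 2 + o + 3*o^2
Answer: d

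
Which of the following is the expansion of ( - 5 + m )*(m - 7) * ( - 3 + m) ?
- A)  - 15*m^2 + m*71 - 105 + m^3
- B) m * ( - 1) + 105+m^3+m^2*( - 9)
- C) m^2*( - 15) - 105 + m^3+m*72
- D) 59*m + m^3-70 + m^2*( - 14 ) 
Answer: A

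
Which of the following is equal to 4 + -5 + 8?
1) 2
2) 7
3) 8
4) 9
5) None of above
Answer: 2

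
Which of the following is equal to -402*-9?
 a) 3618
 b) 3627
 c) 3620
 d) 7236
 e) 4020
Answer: a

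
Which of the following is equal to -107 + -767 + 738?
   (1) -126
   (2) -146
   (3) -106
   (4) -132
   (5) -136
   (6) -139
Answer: 5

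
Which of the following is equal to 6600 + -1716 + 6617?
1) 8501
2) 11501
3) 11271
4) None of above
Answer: 2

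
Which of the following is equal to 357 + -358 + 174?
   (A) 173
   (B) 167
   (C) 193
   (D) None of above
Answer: A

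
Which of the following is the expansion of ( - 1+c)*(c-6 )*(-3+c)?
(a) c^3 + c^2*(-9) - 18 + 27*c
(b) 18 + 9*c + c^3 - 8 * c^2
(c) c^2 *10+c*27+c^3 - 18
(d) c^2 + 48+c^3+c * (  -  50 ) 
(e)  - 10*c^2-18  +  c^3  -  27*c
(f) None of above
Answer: f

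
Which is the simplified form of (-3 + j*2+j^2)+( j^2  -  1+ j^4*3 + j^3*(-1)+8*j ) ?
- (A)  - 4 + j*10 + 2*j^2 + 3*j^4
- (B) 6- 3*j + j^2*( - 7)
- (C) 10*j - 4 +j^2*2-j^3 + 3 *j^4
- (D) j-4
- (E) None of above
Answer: C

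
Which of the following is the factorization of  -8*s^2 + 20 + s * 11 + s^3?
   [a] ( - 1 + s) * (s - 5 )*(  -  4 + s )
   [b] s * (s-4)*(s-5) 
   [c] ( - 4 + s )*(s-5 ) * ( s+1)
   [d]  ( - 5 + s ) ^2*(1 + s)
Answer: c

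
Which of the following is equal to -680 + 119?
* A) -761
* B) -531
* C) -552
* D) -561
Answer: D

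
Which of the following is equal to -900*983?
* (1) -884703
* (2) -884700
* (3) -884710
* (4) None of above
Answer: 2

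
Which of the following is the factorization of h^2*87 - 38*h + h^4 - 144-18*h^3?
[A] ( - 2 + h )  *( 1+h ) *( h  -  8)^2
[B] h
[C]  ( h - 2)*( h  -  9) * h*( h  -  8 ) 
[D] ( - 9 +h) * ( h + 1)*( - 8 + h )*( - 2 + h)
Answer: D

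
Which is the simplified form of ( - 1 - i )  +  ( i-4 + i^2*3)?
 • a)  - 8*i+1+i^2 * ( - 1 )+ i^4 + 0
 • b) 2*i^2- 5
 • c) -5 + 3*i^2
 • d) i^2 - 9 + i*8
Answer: c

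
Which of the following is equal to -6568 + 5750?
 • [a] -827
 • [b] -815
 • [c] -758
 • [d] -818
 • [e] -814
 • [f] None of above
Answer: d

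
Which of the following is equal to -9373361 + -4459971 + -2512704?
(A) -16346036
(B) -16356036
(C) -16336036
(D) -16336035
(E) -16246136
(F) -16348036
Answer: A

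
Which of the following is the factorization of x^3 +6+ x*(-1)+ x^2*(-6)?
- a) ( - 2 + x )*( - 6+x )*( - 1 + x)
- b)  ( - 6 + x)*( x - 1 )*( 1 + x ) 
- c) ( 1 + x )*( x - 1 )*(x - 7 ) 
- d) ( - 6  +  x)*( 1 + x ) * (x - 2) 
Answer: b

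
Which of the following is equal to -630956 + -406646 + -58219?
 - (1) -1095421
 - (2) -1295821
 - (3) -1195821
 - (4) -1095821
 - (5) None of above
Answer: 4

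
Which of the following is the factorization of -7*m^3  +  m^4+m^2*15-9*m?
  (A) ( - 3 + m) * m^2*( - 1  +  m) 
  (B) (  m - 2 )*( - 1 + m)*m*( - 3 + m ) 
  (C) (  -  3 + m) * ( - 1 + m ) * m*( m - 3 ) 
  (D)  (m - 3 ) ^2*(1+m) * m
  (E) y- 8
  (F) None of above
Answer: C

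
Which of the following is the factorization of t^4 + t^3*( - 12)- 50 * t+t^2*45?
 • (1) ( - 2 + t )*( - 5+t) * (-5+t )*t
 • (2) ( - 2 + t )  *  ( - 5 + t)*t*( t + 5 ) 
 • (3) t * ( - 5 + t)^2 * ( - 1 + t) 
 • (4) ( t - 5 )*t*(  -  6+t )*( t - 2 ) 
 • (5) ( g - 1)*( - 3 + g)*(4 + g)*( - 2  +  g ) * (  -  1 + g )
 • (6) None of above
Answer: 1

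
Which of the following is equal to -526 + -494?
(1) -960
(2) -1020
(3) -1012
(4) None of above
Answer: 2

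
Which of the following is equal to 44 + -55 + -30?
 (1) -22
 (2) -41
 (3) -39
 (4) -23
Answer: 2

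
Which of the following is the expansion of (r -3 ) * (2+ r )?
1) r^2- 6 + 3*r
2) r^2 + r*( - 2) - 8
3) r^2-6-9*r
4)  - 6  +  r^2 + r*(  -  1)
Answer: 4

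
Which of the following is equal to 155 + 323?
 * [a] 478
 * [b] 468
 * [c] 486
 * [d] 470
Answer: a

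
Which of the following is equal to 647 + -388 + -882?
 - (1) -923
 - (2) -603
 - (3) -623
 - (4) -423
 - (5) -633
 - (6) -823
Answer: 3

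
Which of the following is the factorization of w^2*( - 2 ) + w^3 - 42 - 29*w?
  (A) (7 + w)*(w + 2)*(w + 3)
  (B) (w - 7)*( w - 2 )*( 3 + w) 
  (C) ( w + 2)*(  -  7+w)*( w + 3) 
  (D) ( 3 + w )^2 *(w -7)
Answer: C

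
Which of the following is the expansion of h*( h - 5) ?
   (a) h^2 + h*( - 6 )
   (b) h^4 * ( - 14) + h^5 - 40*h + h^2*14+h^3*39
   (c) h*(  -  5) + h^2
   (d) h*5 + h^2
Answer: c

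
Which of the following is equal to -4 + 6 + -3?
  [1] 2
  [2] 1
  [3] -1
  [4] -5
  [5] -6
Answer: 3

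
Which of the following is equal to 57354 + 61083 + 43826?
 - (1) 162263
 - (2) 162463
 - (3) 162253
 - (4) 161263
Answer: 1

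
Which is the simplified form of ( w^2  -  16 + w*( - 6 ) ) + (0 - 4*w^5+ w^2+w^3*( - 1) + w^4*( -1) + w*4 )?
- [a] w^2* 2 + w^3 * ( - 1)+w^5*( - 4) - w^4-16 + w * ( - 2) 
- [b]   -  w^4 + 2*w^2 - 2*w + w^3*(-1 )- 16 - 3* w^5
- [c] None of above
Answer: a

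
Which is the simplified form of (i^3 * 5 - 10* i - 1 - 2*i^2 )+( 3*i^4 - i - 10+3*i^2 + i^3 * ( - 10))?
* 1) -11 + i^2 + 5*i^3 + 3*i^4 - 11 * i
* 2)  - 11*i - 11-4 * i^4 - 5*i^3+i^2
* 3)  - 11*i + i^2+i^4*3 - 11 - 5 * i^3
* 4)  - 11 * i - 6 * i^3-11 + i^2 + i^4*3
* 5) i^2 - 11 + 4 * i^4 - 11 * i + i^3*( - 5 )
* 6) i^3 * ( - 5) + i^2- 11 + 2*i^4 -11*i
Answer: 3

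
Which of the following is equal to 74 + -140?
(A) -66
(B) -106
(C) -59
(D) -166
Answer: A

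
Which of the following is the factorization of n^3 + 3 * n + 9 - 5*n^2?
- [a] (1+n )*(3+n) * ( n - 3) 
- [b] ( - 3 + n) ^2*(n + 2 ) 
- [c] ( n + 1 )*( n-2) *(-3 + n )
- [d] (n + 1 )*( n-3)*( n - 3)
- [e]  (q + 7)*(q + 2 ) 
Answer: d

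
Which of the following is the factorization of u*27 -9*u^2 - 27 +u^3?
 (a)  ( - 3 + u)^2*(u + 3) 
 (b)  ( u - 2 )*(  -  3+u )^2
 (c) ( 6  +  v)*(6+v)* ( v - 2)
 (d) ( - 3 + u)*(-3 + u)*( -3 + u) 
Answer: d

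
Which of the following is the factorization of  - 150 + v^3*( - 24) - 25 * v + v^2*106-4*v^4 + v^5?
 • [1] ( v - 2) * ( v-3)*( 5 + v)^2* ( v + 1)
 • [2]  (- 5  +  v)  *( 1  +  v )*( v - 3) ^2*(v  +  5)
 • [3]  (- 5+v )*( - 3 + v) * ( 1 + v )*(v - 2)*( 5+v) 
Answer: 3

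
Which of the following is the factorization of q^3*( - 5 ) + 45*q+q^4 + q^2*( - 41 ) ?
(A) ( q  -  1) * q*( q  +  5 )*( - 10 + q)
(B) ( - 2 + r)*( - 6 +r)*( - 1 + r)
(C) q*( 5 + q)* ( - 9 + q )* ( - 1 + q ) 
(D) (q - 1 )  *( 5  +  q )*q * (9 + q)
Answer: C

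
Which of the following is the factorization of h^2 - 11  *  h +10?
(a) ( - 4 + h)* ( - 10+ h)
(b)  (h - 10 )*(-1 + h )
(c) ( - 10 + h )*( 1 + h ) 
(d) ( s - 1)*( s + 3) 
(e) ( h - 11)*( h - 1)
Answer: b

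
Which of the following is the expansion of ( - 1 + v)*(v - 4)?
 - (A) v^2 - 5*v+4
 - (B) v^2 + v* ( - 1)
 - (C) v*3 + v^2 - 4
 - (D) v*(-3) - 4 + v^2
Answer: A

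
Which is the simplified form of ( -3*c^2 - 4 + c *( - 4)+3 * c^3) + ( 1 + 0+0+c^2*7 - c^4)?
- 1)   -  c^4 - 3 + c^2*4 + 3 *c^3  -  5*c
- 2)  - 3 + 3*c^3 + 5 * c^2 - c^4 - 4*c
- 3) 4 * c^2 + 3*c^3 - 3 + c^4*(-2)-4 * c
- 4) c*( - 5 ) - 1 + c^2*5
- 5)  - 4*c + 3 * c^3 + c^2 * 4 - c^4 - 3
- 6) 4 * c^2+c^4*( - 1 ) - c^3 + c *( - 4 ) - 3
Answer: 5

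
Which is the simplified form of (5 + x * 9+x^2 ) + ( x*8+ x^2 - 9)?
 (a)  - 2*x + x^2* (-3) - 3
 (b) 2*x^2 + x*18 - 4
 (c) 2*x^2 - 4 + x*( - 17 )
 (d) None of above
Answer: d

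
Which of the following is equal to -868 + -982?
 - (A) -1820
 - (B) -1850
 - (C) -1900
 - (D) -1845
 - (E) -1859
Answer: B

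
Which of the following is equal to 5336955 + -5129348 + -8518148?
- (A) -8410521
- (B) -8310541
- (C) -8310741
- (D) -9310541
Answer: B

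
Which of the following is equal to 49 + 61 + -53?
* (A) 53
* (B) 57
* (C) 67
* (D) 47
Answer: B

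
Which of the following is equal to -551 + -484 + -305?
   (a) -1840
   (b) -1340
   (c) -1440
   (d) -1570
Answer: b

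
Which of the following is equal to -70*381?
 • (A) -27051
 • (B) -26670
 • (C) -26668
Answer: B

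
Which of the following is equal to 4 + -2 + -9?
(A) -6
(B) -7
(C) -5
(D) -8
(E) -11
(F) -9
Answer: B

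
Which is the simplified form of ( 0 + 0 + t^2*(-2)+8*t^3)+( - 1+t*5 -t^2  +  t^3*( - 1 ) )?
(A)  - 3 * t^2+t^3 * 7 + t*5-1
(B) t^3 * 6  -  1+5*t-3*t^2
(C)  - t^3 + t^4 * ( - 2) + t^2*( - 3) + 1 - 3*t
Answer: A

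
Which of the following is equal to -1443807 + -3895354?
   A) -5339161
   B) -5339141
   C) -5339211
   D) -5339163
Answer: A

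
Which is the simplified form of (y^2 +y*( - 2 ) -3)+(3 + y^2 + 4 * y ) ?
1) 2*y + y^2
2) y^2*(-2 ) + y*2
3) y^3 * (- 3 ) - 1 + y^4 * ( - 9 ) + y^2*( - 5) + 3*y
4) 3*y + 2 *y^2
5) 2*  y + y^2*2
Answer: 5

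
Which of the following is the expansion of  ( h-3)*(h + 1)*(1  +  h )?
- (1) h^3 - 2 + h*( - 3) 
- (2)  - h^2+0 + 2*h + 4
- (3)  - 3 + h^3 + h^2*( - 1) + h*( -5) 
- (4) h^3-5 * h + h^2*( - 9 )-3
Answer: 3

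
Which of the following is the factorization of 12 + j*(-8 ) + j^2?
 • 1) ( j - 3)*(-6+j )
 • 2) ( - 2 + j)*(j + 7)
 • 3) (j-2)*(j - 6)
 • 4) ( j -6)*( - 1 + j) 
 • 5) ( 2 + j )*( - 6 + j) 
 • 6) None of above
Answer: 3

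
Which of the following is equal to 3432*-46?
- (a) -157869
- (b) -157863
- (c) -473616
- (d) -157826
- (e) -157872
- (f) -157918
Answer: e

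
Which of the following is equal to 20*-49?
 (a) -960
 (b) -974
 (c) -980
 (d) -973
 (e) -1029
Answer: c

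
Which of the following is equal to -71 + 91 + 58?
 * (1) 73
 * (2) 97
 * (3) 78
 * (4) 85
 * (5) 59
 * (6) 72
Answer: 3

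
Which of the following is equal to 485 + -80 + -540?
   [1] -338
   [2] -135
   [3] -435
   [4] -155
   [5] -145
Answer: 2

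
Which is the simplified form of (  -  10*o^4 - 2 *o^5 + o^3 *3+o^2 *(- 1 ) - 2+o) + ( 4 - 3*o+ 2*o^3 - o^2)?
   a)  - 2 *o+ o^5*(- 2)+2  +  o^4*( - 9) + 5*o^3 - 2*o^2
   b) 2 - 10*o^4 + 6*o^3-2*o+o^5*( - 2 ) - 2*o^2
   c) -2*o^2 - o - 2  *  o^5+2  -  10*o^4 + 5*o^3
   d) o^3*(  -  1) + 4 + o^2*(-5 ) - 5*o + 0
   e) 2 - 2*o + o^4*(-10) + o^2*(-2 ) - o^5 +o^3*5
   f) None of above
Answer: f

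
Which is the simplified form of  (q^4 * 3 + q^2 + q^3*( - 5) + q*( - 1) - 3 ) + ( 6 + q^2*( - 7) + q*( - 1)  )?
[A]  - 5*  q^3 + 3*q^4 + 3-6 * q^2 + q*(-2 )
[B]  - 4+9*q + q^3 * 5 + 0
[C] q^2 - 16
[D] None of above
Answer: A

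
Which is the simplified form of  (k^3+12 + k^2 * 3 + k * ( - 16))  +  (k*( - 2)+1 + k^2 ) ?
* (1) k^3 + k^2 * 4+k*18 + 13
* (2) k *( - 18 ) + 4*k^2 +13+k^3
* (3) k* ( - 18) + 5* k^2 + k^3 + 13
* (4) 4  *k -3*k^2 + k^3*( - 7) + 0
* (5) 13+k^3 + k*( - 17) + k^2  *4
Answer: 2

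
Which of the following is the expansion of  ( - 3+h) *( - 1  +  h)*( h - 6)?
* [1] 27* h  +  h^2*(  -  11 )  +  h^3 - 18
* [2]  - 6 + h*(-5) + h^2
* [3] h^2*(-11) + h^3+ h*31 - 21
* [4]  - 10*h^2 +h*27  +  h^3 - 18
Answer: 4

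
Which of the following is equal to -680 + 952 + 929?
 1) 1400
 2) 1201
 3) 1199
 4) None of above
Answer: 2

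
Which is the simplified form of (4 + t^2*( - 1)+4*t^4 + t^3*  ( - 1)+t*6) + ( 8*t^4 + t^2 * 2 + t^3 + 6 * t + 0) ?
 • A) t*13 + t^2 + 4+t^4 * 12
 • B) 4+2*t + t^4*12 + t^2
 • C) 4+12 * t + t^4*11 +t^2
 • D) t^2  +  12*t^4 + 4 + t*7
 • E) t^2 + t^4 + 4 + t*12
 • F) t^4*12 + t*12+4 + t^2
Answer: F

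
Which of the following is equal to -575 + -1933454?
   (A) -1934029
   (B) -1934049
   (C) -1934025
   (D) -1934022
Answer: A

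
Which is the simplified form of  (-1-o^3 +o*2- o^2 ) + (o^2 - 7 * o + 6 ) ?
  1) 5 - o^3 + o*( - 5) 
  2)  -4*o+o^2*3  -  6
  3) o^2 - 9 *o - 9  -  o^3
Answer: 1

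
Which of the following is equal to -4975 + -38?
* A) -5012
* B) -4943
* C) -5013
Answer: C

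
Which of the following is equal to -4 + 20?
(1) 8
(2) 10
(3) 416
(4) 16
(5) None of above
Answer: 4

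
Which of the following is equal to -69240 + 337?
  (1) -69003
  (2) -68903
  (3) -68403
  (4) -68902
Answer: 2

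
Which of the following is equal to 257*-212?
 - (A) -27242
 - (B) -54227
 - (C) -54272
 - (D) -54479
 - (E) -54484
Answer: E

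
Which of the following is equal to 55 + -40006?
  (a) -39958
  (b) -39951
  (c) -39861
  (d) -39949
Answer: b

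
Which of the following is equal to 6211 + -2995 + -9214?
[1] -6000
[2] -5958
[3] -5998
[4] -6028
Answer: 3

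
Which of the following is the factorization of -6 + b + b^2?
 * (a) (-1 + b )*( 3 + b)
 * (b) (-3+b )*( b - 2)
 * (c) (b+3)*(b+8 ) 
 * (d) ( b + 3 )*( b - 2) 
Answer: d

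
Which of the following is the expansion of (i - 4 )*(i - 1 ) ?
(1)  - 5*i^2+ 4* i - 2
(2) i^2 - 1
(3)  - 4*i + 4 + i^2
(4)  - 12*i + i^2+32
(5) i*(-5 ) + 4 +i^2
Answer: 5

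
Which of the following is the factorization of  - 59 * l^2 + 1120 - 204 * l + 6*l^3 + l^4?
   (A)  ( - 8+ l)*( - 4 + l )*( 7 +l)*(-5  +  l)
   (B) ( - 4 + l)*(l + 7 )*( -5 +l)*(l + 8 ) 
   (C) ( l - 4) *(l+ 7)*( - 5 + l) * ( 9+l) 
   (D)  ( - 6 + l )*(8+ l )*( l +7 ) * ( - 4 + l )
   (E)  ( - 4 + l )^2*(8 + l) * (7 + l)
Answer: B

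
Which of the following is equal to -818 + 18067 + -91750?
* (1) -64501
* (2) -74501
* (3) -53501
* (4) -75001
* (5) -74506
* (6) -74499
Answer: 2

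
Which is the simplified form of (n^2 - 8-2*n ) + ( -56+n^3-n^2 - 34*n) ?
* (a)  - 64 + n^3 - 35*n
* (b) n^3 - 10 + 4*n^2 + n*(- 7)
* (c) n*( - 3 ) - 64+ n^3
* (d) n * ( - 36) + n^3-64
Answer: d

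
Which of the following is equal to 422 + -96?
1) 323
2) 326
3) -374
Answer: 2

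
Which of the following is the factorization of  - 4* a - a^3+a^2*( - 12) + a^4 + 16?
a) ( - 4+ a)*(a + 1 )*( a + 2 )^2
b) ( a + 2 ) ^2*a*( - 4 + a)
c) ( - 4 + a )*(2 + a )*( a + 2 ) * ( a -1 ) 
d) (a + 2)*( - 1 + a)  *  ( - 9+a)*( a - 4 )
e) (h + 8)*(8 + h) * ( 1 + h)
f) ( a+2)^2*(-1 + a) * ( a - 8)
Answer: c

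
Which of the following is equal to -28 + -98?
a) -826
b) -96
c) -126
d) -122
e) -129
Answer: c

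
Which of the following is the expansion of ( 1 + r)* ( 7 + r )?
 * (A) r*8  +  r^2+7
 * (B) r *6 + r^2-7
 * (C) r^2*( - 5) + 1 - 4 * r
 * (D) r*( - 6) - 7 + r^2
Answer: A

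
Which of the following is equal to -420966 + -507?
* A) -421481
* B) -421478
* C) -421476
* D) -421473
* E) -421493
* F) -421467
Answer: D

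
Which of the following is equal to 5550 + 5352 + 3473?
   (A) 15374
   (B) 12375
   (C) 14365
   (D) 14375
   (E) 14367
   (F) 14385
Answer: D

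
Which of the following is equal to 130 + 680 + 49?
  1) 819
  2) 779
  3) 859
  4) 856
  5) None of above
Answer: 3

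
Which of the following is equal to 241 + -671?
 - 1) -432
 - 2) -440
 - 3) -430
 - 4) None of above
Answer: 3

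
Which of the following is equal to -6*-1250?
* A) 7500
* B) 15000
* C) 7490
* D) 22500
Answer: A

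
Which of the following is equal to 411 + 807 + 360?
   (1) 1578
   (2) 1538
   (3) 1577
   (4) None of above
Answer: 1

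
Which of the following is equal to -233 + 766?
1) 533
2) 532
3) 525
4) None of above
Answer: 1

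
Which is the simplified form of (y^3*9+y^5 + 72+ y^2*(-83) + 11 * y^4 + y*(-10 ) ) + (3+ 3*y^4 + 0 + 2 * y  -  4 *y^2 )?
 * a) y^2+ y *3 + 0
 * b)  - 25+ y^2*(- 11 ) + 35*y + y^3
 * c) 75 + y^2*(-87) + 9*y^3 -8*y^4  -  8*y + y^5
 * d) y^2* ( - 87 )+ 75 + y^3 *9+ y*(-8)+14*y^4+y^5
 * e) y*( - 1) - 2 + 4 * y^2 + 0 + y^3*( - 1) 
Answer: d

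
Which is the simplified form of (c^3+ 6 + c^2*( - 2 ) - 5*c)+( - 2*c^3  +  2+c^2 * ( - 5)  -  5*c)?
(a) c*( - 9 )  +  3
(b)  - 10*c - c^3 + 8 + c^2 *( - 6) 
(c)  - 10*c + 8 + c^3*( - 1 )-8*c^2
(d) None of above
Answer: d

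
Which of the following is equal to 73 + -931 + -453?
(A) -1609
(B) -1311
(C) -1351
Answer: B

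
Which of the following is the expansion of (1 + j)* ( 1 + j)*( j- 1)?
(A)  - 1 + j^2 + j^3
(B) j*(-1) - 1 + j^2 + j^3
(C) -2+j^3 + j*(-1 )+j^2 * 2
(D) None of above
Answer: B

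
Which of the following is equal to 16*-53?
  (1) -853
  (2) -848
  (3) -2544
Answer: 2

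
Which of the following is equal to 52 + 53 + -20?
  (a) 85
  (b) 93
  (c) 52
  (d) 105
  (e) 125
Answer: a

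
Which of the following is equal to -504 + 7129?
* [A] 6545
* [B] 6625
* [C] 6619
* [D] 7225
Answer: B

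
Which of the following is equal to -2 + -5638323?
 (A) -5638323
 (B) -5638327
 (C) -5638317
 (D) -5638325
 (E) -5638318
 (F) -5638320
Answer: D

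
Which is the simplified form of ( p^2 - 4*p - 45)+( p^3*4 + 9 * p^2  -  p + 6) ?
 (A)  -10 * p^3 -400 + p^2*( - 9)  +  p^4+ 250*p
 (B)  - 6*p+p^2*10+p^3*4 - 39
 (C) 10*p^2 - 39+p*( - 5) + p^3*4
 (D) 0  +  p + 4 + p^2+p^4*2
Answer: C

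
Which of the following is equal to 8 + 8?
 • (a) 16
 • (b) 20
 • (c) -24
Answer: a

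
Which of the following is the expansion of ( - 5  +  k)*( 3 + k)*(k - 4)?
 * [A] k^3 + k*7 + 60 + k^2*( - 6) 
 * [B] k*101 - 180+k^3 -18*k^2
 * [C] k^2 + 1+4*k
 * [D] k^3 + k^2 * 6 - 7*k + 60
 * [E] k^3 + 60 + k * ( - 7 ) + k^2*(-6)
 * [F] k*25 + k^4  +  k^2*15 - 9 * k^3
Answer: E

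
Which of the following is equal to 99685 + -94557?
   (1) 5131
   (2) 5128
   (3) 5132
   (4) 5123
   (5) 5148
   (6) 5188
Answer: 2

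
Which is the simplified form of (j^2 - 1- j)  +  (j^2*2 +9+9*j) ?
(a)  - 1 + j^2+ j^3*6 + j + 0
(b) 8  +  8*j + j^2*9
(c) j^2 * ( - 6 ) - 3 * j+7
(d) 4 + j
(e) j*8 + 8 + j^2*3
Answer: e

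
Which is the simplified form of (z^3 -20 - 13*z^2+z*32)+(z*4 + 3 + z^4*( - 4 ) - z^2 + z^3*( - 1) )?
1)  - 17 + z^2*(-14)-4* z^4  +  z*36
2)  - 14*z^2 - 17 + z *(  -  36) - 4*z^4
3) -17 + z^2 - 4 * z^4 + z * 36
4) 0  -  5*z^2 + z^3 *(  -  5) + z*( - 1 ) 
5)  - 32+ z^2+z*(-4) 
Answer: 1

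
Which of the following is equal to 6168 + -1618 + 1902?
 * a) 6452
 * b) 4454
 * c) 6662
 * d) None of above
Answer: a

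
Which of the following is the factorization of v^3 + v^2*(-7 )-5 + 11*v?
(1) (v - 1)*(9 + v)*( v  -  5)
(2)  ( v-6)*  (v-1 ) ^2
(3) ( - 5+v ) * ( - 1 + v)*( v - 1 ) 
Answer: 3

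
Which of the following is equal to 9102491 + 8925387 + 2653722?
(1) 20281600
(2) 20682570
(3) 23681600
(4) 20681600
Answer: 4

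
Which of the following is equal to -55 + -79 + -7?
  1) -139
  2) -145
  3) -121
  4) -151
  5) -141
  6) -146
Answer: 5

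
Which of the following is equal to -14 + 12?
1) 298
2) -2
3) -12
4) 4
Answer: 2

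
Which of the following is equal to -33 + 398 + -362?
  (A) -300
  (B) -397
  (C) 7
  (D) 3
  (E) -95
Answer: D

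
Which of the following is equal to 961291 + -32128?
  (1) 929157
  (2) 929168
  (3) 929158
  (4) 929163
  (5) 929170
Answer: 4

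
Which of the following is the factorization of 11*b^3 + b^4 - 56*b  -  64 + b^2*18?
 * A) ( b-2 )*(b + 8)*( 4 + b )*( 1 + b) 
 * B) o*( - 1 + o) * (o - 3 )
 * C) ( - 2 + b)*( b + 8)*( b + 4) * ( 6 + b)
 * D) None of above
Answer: A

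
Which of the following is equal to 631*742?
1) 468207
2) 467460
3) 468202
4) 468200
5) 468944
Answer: 3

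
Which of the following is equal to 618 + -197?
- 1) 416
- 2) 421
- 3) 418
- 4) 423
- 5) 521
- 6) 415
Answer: 2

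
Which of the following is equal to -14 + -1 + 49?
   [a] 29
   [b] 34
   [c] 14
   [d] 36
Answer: b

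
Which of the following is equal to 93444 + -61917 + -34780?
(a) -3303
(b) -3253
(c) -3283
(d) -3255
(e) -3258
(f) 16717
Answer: b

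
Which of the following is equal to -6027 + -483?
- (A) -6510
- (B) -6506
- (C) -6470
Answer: A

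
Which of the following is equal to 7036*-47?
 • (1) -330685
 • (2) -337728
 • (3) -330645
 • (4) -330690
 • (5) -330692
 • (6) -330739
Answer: 5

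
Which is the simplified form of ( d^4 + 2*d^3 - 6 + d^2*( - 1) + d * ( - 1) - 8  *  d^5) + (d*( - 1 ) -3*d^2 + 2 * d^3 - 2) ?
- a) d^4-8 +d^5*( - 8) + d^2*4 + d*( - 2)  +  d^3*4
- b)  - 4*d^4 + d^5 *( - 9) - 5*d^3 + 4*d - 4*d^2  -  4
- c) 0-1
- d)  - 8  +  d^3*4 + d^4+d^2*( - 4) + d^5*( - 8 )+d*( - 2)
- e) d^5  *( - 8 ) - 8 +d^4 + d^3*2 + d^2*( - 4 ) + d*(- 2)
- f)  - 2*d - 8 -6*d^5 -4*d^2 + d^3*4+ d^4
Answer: d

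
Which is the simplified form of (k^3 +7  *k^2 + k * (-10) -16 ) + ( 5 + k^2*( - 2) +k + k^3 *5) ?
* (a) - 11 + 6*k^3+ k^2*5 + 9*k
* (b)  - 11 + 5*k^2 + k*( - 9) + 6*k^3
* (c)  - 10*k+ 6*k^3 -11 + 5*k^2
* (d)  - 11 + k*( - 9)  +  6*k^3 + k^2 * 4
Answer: b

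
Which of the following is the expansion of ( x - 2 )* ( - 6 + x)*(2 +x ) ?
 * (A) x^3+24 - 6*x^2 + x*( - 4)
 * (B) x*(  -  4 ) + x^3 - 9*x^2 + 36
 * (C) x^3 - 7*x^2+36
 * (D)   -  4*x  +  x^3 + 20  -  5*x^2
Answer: A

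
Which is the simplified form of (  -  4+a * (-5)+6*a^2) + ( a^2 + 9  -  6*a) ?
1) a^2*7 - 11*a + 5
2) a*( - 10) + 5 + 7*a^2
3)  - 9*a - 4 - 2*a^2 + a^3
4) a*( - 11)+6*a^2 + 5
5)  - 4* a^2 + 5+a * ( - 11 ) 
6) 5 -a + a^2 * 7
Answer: 1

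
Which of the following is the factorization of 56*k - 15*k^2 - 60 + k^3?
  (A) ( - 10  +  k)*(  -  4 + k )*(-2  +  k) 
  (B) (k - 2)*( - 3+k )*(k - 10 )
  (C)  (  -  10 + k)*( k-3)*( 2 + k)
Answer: B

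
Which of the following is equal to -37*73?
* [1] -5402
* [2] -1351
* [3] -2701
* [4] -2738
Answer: 3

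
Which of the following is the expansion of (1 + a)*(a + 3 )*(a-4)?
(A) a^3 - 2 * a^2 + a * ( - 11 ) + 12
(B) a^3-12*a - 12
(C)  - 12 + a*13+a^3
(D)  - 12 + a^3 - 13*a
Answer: D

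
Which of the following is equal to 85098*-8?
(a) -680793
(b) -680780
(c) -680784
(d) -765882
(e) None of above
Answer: c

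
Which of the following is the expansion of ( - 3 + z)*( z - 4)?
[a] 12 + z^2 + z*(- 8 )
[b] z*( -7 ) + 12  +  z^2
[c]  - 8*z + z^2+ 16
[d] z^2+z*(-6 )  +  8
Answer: b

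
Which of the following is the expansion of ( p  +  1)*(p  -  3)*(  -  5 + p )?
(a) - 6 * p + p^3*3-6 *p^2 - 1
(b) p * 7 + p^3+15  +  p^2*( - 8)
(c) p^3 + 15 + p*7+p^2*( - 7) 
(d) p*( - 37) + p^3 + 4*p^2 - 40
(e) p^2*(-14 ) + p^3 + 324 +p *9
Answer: c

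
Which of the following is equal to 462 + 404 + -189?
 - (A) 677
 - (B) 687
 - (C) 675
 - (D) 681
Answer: A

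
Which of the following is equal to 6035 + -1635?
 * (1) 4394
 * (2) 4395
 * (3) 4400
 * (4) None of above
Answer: 3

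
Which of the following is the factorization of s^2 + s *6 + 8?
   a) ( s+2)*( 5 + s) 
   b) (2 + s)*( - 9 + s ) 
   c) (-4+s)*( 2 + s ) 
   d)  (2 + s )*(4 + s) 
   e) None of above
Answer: d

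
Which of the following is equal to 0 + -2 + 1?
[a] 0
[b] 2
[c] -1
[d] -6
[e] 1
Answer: c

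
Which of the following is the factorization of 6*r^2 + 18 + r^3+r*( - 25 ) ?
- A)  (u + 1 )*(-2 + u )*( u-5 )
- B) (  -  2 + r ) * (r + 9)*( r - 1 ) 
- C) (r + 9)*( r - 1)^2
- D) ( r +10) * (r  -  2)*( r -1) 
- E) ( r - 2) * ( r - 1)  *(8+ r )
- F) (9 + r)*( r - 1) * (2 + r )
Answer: B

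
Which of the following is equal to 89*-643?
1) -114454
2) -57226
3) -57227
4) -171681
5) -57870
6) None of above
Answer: 3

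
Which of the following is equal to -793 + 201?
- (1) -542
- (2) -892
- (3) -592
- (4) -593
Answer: 3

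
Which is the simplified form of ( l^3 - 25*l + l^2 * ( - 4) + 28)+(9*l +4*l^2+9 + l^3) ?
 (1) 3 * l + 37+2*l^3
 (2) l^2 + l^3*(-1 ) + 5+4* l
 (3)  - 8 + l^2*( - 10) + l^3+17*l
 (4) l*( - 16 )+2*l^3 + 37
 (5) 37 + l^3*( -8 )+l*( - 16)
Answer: 4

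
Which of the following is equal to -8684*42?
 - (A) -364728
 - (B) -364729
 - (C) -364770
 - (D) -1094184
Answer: A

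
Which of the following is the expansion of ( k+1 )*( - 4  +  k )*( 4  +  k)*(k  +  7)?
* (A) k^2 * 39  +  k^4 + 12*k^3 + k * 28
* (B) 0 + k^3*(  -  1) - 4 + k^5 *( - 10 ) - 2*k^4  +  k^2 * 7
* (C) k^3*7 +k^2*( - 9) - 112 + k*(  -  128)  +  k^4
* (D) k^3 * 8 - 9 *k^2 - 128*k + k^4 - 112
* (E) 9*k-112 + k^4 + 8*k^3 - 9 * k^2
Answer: D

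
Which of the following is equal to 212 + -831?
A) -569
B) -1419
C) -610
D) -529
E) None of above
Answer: E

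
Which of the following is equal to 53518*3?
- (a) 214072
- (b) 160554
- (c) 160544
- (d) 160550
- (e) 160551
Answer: b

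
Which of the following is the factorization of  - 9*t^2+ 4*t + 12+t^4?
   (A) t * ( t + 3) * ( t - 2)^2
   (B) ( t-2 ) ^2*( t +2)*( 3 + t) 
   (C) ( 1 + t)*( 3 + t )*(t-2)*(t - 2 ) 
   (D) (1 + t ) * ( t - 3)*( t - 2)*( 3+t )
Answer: C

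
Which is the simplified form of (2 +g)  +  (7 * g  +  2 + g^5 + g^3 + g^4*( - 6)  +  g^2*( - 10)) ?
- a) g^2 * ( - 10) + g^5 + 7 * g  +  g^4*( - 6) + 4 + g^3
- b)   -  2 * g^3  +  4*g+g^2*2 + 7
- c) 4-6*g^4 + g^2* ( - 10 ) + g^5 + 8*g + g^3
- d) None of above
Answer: c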